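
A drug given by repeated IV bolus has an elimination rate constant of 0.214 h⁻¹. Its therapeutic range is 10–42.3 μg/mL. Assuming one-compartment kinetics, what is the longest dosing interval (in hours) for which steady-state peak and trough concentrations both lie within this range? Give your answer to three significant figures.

6.74 h

Between IV bolus doses, concentration decays as C = C₀·e^(−kτ), so C_peak/C_trough = e^(kτ).
τ_max = ln(C_peak/C_trough) / k = ln(42.3/10) / 0.2140 = 1.442 / 0.2140 = 6.738 h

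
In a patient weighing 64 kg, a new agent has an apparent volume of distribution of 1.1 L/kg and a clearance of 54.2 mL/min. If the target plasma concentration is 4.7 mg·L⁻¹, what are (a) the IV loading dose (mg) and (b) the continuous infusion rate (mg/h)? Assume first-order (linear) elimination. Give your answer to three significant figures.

(a) 331 mg; (b) 15.3 mg/h

Total Vd = 1.1 × 64 = 70.40 L
LD = Vd · C_target = 70.40 × 4.7 = 330.9 mg
CL = 54.2 mL/min × 60/1000 = 3.252 L/h
Infusion rate = 3.252 L/h × 4.7 mg/L = 15.28 mg/h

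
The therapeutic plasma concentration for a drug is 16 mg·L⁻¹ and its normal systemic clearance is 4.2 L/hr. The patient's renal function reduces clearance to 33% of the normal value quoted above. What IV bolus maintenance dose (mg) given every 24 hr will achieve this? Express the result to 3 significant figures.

Patient clearance = 0.33 × 4.200 = 1.386 L/h
D = CL × Css × τ = 1.386 × 16 × 24 = 532.2 mg

532 mg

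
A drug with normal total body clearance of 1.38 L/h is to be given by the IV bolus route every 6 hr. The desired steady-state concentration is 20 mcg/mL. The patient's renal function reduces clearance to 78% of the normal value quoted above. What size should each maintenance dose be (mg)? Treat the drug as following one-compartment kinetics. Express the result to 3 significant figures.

129 mg

Patient clearance = 0.78 × 1.380 = 1.076 L/h
At steady state, dose per interval replaces the amount cleared in that interval: D/τ = CL·Css.
D = CL × Css × τ = 1.076 × 20 × 6 = 129.1 mg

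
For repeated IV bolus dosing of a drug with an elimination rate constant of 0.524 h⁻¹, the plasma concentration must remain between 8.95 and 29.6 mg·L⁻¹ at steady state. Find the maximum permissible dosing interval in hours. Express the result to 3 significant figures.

Between IV bolus doses, concentration decays as C = C₀·e^(−kτ), so C_peak/C_trough = e^(kτ).
τ_max = ln(C_peak/C_trough) / k = ln(29.6/8.95) / 0.5240 = 1.196 / 0.5240 = 2.282 h

2.28 h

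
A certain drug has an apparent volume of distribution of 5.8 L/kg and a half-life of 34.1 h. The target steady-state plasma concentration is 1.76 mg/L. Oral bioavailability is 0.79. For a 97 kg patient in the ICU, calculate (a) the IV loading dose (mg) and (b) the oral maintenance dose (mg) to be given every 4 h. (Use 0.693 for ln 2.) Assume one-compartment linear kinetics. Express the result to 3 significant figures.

(a) 990 mg; (b) 102 mg

Vd = 5.8 L/kg × 97 kg = 562.6 L
LD = Vd × C = 562.6 × 1.76 = 990.2 mg
CL = 0.693 × Vd / t½ = 0.693 × 562.6 / 34.1 = 11.43 L/h
D = CL × Css × τ / F = 11.43 × 1.76 × 4 / 0.79 = 101.9 mg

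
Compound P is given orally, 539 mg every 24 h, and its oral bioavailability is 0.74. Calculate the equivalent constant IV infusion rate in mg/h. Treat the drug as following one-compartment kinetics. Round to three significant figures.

Equivalent systemic input: infusion rate = F·D/τ.
Rate = 0.74 × 539 / 24 = 16.62 mg/h

16.6 mg/h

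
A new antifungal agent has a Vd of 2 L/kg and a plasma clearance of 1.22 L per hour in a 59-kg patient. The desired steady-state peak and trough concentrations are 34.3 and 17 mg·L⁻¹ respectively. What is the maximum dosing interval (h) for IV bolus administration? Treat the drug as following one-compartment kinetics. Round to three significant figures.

Total Vd = 2 × 59 = 118.0 L
k = CL / Vd = 1.220 / 118.0 = 0.01034 h⁻¹
Between IV bolus doses, concentration decays as C = C₀·e^(−kτ), so C_peak/C_trough = e^(kτ).
τ_max = ln(C_peak/C_trough) / k = ln(34.3/17) / 0.01034 = 0.7019 / 0.01034 = 67.88 h

67.9 h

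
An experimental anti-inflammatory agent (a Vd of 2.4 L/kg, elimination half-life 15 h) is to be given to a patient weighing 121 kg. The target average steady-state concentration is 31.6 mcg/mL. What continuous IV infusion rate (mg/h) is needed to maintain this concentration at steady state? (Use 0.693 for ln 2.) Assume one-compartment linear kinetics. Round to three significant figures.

Vd = 2.4 L/kg × 121 kg = 290.4 L
CL = ln 2 · Vd / t½ = 0.693 × 290.4 / 15 = 13.42 L/h
Infusion rate = CL × Css = 13.42 × 31.6 = 424.1 mg/h

424 mg/h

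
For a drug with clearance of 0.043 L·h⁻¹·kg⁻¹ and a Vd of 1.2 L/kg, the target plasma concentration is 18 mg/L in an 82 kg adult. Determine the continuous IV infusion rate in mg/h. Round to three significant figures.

63.5 mg/h

CL = 0.043 L·h⁻¹·kg⁻¹ × 82 kg = 3.526 L/h
Maintenance depends on clearance, not Vd — rate in must match rate out.
Infusion rate = CL · Css = 3.526 L/h × 18 mg/L = 63.47 mg/h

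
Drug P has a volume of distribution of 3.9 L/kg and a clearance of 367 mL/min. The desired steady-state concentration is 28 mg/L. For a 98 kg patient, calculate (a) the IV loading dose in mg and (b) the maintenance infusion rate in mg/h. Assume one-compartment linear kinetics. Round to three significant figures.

Vd(total) = 98 kg × 3.9 L/kg = 382.2 L
Loading: fill Vd to C_target → 382.2 L × 28 mg/L = 10700 mg
CL = 367 mL/min × 60/1000 = 22.02 L/h
Maintenance: replace elimination → rate = CL × Css = 22.02 × 28 = 616.6 mg/h

(a) 10700 mg; (b) 617 mg/h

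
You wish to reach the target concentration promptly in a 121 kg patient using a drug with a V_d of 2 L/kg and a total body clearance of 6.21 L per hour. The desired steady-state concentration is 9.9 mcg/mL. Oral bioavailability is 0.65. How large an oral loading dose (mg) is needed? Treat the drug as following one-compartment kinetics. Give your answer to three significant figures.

3690 mg

Vd(total) = 121 kg × 2 L/kg = 242.0 L
The loading dose fills Vd to the target concentration; clearance is irrelevant here.
LD = Vd × C / F = 242.0 × 9.900 / 0.65 = 3686 mg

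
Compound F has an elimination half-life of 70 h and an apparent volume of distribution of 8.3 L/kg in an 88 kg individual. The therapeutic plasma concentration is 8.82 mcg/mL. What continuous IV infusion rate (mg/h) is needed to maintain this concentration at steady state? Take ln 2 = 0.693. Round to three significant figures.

63.8 mg/h

Vd(total) = 88 kg × 8.3 L/kg = 730.4 L
CL = ln 2 · Vd / t½ = 0.693 × 730.4 / 70 = 7.231 L/h
Infusion rate = CL × Css = 7.231 × 8.82 = 63.78 mg/h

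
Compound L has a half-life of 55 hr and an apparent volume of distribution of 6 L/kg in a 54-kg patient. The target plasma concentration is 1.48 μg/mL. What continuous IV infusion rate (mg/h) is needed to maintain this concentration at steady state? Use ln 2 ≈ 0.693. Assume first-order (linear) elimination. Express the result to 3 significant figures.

Vd = 6 L/kg × 54 kg = 324.0 L
CL = ln 2 · Vd / t½ = 0.693 × 324.0 / 55 = 4.082 L/h
Infusion rate = CL × Css = 4.082 × 1.48 = 6.041 mg/h

6.04 mg/h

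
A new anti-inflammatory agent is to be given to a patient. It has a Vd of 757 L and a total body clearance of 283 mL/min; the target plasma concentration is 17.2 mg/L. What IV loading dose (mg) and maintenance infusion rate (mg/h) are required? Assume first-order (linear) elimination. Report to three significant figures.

(a) 13000 mg; (b) 292 mg/h

Loading: fill Vd to C_target → 757.0 L × 17.2 mg/L = 13020 mg
Convert clearance: 283 mL/min × 60 min/h ÷ 1000 mL/L = 16.98 L/h
Maintenance: replace elimination → rate = CL × Css = 16.98 × 17.2 = 292.1 mg/h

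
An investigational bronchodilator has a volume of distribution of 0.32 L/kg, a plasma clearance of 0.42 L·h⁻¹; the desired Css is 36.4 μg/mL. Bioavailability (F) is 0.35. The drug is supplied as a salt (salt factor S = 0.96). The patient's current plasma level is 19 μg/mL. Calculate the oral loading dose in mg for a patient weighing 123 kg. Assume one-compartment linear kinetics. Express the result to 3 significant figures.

2040 mg

Total Vd = 0.32 × 123 = 39.36 L
Concentration deficit ΔC = 36.4 − 19 = 17.40 mg/L
LD = Vd × ΔC / F / S = 39.36 × 17.40 / 0.35 / 0.96 = 2038 mg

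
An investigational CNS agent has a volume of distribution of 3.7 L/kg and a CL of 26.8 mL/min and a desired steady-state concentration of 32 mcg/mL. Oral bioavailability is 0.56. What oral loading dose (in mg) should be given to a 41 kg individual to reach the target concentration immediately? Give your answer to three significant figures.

Vd(total) = 41 kg × 3.7 L/kg = 151.7 L
LD = Vd × C / F = 151.7 × 32.00 / 0.56 = 8669 mg

8670 mg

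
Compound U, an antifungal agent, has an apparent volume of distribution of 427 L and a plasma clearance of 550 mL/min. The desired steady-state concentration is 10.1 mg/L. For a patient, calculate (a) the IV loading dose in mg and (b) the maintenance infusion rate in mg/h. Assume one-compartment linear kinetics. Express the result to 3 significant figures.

Loading: fill Vd to C_target → 427.0 L × 10.1 mg/L = 4313 mg
Convert clearance: 550 mL/min × 60 min/h ÷ 1000 mL/L = 33.00 L/h
Infusion rate = 33.00 L/h × 10.1 mg/L = 333.3 mg/h

(a) 4310 mg; (b) 333 mg/h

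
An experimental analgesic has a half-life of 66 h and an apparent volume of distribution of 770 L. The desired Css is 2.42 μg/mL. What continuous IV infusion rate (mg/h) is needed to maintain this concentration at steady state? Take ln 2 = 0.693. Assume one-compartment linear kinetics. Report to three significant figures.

k = 0.693/66 = 0.01050 h⁻¹, so CL = k·Vd = 0.01050 × 770.0 = 8.085 L/h
Infusion rate = CL × Css = 8.085 × 2.42 = 19.57 mg/h

19.6 mg/h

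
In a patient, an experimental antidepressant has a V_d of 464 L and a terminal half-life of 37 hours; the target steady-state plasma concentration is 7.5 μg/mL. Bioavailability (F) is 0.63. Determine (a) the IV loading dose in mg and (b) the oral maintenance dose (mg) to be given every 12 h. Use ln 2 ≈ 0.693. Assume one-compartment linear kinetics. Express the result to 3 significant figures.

LD = Vd × C = 464.0 × 7.5 = 3480 mg
CL = 0.693 × Vd / t½ = 0.693 × 464.0 / 37 = 8.691 L/h
D = CL × Css × τ / F = 8.691 × 7.5 × 12 / 0.63 = 1242 mg

(a) 3480 mg; (b) 1240 mg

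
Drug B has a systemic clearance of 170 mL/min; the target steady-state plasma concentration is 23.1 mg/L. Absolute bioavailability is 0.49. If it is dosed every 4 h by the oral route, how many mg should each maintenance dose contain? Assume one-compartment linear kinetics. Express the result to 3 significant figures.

1920 mg

Convert clearance: 170 mL/min × 60 min/h ÷ 1000 mL/L = 10.20 L/h
D = CL × Css × τ / F = 10.20 × 23.1 × 4 / 0.49 = 1923 mg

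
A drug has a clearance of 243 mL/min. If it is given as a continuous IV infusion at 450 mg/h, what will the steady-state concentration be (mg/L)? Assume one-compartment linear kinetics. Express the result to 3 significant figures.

CL = 243 mL/min × 60/1000 = 14.58 L/h
Css = rate / CL = 450 / 14.58 = 30.86 mg/L

30.9 mg/L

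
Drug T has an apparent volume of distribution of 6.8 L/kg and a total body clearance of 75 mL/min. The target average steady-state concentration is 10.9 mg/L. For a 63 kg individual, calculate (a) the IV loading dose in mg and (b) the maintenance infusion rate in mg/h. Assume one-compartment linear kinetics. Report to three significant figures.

(a) 4670 mg; (b) 49.1 mg/h

Vd(total) = 63 kg × 6.8 L/kg = 428.4 L
Loading dose = Vd × C = 428.4 × 10.9 = 4670 mg
CL = 75 mL/min × 60/1000 = 4.500 L/h
Infusion rate = 4.500 L/h × 10.9 mg/L = 49.05 mg/h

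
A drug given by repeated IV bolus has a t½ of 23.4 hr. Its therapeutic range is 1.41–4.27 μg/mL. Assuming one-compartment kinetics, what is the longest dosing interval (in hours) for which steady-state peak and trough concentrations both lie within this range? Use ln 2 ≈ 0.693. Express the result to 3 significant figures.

37.4 h

k = 0.693 / t½ = 0.693 / 23.4 = 0.02962 h⁻¹
Between IV bolus doses, concentration decays as C = C₀·e^(−kτ), so C_peak/C_trough = e^(kτ).
τ_max = ln(C_peak/C_trough) / k = ln(4.27/1.41) / 0.02962 = 1.108 / 0.02962 = 37.41 h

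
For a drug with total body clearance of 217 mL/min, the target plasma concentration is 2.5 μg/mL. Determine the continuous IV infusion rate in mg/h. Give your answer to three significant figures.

32.6 mg/h

CL = 217 mL/min × 60/1000 = 13.02 L/h
Infusion rate = CL · Css = 13.02 L/h × 2.5 mg/L = 32.55 mg/h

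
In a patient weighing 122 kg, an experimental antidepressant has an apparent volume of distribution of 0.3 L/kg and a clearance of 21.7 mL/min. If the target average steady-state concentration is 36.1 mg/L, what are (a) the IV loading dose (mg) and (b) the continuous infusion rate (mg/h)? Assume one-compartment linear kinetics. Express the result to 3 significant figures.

Vd = 0.3 L/kg × 122 kg = 36.60 L
LD = Vd · C_target = 36.60 × 36.1 = 1321 mg
CL = 21.7 mL/min = 21.7 × 0.06 = 1.302 L/h
Maintenance: replace elimination → rate = CL × Css = 1.302 × 36.1 = 47.00 mg/h

(a) 1320 mg; (b) 47.0 mg/h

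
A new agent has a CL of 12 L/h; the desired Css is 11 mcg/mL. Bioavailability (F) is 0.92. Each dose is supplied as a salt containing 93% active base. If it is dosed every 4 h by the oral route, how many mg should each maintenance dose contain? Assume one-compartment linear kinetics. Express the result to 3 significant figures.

617 mg

D = CL × Css × τ / F / S = 12.00 × 11 × 4 / 0.92 / 0.93 = 617.1 mg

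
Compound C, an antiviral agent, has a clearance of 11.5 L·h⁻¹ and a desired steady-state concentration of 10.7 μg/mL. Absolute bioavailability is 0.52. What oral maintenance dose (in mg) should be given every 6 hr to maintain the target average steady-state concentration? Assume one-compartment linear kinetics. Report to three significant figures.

1420 mg

D = CL × Css × τ / F = 11.50 × 10.7 × 6 / 0.52 = 1420 mg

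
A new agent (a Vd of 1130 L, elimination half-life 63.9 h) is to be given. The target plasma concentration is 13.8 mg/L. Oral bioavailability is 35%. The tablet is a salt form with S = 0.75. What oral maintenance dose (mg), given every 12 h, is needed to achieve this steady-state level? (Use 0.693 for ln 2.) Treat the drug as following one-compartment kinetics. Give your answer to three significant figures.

7730 mg

CL = ln 2 · Vd / t½ = 0.693 × 1130 / 63.9 = 12.25 L/h
D = CL × Css × τ / F / S = 12.25 × 13.8 × 12 / 0.35 / 0.75 = 7728 mg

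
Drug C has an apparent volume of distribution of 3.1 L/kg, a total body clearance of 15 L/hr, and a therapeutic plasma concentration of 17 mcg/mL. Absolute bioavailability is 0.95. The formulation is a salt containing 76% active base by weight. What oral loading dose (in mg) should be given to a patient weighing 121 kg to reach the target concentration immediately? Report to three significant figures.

Total Vd = 3.1 × 121 = 375.1 L
LD = Vd × C / F / S = 375.1 × 17.00 / 0.95 / 0.76 = 8832 mg

8830 mg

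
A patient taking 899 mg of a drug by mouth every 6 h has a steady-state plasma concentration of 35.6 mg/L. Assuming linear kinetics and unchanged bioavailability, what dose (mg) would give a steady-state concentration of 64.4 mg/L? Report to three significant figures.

1630 mg

For first-order elimination, Css ∝ F·D/(CL·τ); F and CL are unchanged, so Css ∝ D/τ.
D₂ = D₁ × (Css,target / Css,current) = 899 × 64.4/35.6 = 1626 mg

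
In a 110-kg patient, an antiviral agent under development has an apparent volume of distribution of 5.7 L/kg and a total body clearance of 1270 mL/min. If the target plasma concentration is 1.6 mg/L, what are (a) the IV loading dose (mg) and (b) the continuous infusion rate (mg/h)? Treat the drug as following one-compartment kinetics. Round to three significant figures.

(a) 1000 mg; (b) 122 mg/h

Total Vd = 5.7 × 110 = 627.0 L
LD = Vd · C_target = 627.0 × 1.6 = 1003 mg
CL = 1270 mL/min = 1270 × 0.06 = 76.20 L/h
Maintenance infusion rate = CL × Css = 76.20 × 1.6 = 121.9 mg/h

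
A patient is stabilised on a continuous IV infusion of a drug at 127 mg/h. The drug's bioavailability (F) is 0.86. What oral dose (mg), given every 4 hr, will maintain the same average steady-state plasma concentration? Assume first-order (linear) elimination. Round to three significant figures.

591 mg

To maintain the same Css, the systemic dosing rate must be unchanged: F·D/τ = infusion rate.
D = rate × τ / F = 127 × 4 / 0.86 = 590.7 mg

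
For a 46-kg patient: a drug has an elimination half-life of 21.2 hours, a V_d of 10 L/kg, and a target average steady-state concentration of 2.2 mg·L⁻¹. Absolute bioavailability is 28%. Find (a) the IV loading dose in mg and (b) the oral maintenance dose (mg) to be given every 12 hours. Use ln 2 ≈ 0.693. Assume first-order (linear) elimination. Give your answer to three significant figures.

(a) 1010 mg; (b) 1420 mg

Vd(total) = 46 kg × 10 L/kg = 460.0 L
LD = Vd × C = 460.0 × 2.2 = 1012 mg
CL = 0.693 × Vd / t½ = 0.693 × 460.0 / 21.2 = 15.04 L/h
D = CL × Css × τ / F = 15.04 × 2.2 × 12 / 0.28 = 1418 mg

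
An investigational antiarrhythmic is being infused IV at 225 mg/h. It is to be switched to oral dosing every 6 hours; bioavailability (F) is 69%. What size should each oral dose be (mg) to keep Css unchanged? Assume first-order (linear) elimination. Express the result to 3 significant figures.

To maintain the same Css, the systemic dosing rate must be unchanged: F·D/τ = infusion rate.
D = rate × τ / F = 225 × 6 / 0.69 = 1957 mg

1960 mg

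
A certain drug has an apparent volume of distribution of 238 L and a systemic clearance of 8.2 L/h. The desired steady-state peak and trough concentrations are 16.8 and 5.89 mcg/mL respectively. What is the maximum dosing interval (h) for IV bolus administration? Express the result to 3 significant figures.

k = CL / Vd = 8.200 / 238.0 = 0.03445 h⁻¹
Between IV bolus doses, concentration decays as C = C₀·e^(−kτ), so C_peak/C_trough = e^(kτ).
τ_max = ln(C_peak/C_trough) / k = ln(16.8/5.89) / 0.03445 = 1.048 / 0.03445 = 30.42 h

30.4 h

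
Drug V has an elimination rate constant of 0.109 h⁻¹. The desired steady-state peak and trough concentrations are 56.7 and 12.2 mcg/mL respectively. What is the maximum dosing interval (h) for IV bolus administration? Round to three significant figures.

14.1 h

Between IV bolus doses, concentration decays as C = C₀·e^(−kτ), so C_peak/C_trough = e^(kτ).
τ_max = ln(C_peak/C_trough) / k = ln(56.7/12.2) / 0.1090 = 1.536 / 0.1090 = 14.09 h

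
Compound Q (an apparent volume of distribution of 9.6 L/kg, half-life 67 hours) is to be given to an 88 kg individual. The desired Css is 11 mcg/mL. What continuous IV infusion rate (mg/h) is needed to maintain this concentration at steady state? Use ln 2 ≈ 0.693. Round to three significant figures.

Vd(total) = 88 kg × 9.6 L/kg = 844.8 L
CL = ln 2 · Vd / t½ = 0.693 × 844.8 / 67 = 8.738 L/h
Infusion rate = CL × Css = 8.738 × 11 = 96.12 mg/h

96.1 mg/h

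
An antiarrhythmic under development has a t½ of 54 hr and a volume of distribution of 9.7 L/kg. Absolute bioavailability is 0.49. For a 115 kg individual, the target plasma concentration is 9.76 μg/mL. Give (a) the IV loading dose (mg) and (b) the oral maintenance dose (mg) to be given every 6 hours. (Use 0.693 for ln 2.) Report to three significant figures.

Vd = 9.7 L/kg × 115 kg = 1116 L
LD = Vd × C = 1116 × 9.76 = 10890 mg
CL = 0.693 × Vd / t½ = 0.693 × 1116 / 54 = 14.32 L/h
D = CL × Css × τ / F = 14.32 × 9.76 × 6 / 0.49 = 1711 mg

(a) 10900 mg; (b) 1710 mg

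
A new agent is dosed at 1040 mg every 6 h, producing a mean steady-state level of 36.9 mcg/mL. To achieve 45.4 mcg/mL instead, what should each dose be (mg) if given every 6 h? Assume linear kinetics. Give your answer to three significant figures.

With linear kinetics, Css is proportional to dose rate (D/τ) at fixed clearance.
D₂ = D₁ × (Css,target / Css,current) = 1040 × 45.4/36.9 = 1280 mg

1280 mg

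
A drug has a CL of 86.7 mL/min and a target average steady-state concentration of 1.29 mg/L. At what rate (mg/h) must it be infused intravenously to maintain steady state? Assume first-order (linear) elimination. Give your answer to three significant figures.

6.71 mg/h

CL = 86.7 mL/min × 60/1000 = 5.202 L/h
Rate = CL × Css = 5.202 × 1.29 = 6.711 mg/h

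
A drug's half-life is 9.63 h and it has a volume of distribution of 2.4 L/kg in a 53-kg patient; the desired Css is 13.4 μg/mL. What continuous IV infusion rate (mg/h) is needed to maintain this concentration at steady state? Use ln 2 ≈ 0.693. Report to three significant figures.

Vd(total) = 53 kg × 2.4 L/kg = 127.2 L
CL = 0.693 × Vd / t½ = 0.693 × 127.2 / 9.63 = 9.154 L/h
Infusion rate = CL × Css = 9.154 × 13.4 = 122.7 mg/h

123 mg/h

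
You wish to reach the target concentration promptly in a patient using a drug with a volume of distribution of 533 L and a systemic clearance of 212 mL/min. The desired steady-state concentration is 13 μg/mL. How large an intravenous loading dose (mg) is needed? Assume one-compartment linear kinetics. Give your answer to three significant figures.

6930 mg

LD = Vd × C = 533.0 × 13.00 = 6929 mg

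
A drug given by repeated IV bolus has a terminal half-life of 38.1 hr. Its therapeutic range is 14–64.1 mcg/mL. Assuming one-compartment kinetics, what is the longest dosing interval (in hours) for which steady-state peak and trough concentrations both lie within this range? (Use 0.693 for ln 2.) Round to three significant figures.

83.6 h

k = 0.693 / t½ = 0.693 / 38.1 = 0.01819 h⁻¹
Between IV bolus doses, concentration decays as C = C₀·e^(−kτ), so C_peak/C_trough = e^(kτ).
τ_max = ln(C_peak/C_trough) / k = ln(64.1/14) / 0.01819 = 1.521 / 0.01819 = 83.62 h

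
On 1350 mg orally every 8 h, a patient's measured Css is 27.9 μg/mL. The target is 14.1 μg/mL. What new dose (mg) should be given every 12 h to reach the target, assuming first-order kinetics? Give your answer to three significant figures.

With linear kinetics, Css is proportional to dose rate (D/τ) at fixed clearance.
D₂ = D₁ × (Css,target / Css,current) × (τ₂/τ₁) = 1350 × (14.1/27.9) × (12/8) = 1023 mg

1020 mg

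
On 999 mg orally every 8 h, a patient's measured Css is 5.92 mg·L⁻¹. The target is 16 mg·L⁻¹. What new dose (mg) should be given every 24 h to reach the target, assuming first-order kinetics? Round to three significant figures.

For first-order elimination, Css ∝ F·D/(CL·τ); F and CL are unchanged, so Css ∝ D/τ.
D₂ = D₁ × (Css,target / Css,current) × (τ₂/τ₁) = 999 × (16/5.92) × (24/8) = 8100 mg

8100 mg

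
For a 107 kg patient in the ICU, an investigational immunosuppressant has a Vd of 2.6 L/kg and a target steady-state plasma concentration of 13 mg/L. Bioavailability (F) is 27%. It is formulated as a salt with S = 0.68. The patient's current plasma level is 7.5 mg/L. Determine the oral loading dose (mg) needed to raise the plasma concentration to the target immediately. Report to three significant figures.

8330 mg

Total Vd = 2.6 × 107 = 278.2 L
Concentration deficit ΔC = 13 − 7.5 = 5.500 mg/L
LD = Vd × ΔC / F / S = 278.2 × 5.500 / 0.27 / 0.68 = 8334 mg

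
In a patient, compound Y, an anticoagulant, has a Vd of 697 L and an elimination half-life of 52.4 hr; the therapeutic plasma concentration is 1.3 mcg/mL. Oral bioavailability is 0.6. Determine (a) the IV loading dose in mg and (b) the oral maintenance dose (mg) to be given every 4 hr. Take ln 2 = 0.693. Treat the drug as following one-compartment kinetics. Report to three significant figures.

(a) 906 mg; (b) 79.9 mg

LD = Vd × C = 697.0 × 1.3 = 906.1 mg
CL = 0.693 × Vd / t½ = 0.693 × 697.0 / 52.4 = 9.218 L/h
D = CL × Css × τ / F = 9.218 × 1.3 × 4 / 0.6 = 79.89 mg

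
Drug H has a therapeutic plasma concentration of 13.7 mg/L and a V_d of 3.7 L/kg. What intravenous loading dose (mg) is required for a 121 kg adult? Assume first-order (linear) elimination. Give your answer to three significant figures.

6130 mg

Vd(total) = 121 kg × 3.7 L/kg = 447.7 L
LD = Vd × C = 447.7 × 13.70 = 6133 mg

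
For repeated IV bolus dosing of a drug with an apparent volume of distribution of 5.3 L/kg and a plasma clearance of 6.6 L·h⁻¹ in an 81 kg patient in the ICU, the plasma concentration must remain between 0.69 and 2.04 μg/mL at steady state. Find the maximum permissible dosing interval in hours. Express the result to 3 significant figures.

Total Vd = 5.3 × 81 = 429.3 L
k = CL / Vd = 6.600 / 429.3 = 0.01537 h⁻¹
Between IV bolus doses, concentration decays as C = C₀·e^(−kτ), so C_peak/C_trough = e^(kτ).
τ_max = ln(C_peak/C_trough) / k = ln(2.04/0.69) / 0.01537 = 1.084 / 0.01537 = 70.53 h

70.5 h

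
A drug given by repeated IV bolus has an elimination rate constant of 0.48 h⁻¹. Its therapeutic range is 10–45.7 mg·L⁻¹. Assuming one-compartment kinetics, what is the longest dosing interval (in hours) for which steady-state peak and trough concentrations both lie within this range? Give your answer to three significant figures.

Between IV bolus doses, concentration decays as C = C₀·e^(−kτ), so C_peak/C_trough = e^(kτ).
τ_max = ln(C_peak/C_trough) / k = ln(45.7/10) / 0.4800 = 1.520 / 0.4800 = 3.167 h

3.17 h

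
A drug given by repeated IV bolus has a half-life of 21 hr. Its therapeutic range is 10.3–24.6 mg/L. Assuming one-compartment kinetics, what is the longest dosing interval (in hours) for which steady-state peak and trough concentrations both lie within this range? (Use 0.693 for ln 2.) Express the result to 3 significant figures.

26.4 h

k = 0.693 / t½ = 0.693 / 21 = 0.03300 h⁻¹
Between IV bolus doses, concentration decays as C = C₀·e^(−kτ), so C_peak/C_trough = e^(kτ).
τ_max = ln(C_peak/C_trough) / k = ln(24.6/10.3) / 0.03300 = 0.8706 / 0.03300 = 26.38 h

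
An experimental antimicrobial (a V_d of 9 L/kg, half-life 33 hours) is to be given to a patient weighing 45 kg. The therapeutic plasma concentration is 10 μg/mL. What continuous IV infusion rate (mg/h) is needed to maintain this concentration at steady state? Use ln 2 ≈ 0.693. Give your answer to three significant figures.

Vd = 9 L/kg × 45 kg = 405.0 L
CL = 0.693 × Vd / t½ = 0.693 × 405.0 / 33 = 8.505 L/h
Infusion rate = CL × Css = 8.505 × 10 = 85.05 mg/h

85.1 mg/h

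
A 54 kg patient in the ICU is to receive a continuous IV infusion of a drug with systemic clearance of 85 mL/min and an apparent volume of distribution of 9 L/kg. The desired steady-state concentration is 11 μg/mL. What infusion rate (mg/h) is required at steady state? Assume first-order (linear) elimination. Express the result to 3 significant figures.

CL = 85 mL/min × 60/1000 = 5.100 L/h
Vd does not affect the maintenance rate; only clearance governs steady-state input.
R₀ = 5.100 × 11 = 56.10 mg/h

56.1 mg/h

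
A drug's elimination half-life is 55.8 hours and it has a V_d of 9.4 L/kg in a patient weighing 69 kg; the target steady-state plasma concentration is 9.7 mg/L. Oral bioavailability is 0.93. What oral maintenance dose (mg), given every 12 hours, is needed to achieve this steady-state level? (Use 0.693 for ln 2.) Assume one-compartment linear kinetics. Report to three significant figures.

1010 mg

Vd(total) = 69 kg × 9.4 L/kg = 648.6 L
k = 0.693/55.8 = 0.01242 h⁻¹, so CL = k·Vd = 0.01242 × 648.6 = 8.056 L/h
D = CL × Css × τ / F = 8.056 × 9.7 × 12 / 0.93 = 1008 mg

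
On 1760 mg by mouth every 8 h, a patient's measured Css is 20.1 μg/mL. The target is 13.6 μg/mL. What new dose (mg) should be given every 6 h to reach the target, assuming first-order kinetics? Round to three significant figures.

For first-order elimination, Css ∝ F·D/(CL·τ); F and CL are unchanged, so Css ∝ D/τ.
D₂ = D₁ × (Css,target / Css,current) × (τ₂/τ₁) = 1760 × (13.6/20.1) × (6/8) = 893.1 mg

893 mg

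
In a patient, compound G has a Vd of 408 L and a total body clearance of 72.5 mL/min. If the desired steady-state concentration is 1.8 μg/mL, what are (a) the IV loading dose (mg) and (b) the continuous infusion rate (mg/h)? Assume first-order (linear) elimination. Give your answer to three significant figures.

(a) 734 mg; (b) 7.83 mg/h

LD = Vd · C_target = 408.0 × 1.8 = 734.4 mg
Convert clearance: 72.5 mL/min × 60 min/h ÷ 1000 mL/L = 4.350 L/h
Maintenance: replace elimination → rate = CL × Css = 4.350 × 1.8 = 7.830 mg/h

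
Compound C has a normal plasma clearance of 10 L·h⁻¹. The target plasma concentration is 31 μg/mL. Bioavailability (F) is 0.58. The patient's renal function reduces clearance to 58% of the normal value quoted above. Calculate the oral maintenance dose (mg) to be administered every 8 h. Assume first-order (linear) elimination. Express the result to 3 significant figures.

Patient clearance = 0.58 × 10.00 = 5.800 L/h
At steady state, dose per interval replaces the amount cleared in that interval: F·D/τ = CL·Css.
D = CL × Css × τ / F = 5.800 × 31 × 8 / 0.58 = 2480 mg

2480 mg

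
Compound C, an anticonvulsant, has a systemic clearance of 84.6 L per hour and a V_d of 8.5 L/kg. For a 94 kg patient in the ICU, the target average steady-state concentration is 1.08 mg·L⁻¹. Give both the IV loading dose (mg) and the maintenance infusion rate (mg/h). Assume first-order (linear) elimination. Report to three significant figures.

(a) 863 mg; (b) 91.4 mg/h

Total Vd = 8.5 × 94 = 799.0 L
Loading dose = Vd × C = 799.0 × 1.08 = 862.9 mg
Maintenance: replace elimination → rate = CL × Css = 84.60 × 1.08 = 91.37 mg/h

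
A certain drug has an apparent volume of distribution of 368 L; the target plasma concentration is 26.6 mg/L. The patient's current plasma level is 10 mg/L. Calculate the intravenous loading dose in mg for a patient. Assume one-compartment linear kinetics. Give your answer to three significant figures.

The loading dose fills Vd to the target concentration.
Concentration deficit ΔC = 26.6 − 10 = 16.60 mg/L
LD = Vd × ΔC = 368.0 × 16.60 = 6109 mg

6110 mg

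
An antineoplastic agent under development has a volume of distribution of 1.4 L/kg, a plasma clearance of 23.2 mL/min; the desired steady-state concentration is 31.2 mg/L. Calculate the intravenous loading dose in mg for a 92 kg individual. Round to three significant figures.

Vd(total) = 92 kg × 1.4 L/kg = 128.8 L
LD is governed by Vd — clearance does not enter the loading-dose calculation.
LD = Vd × C = 128.8 × 31.20 = 4019 mg

4020 mg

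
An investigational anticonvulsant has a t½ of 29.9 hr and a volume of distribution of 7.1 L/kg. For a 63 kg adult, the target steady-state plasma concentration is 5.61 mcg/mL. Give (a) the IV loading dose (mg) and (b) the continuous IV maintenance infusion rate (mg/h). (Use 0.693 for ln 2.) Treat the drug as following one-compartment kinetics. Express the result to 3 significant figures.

Vd = 7.1 L/kg × 63 kg = 447.3 L
LD = Vd × C = 447.3 × 5.61 = 2509 mg
CL = 0.693 × Vd / t½ = 0.693 × 447.3 / 29.9 = 10.37 L/h
Infusion rate = CL × Css = 10.37 × 5.61 = 58.18 mg/h

(a) 2510 mg; (b) 58.2 mg/h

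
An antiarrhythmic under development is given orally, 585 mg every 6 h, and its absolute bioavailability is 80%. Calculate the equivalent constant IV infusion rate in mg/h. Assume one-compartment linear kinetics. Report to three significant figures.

78.0 mg/h

Equivalent systemic input: infusion rate = F·D/τ.
Rate = 0.8 × 585 / 6 = 78.00 mg/h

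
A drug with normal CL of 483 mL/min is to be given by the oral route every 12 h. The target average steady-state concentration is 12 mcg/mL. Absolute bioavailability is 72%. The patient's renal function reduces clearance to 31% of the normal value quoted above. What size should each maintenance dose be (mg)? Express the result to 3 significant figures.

1800 mg

Convert clearance: 483 mL/min × 60 min/h ÷ 1000 mL/L = 28.98 L/h
Patient clearance = 0.31 × 28.98 = 8.984 L/h
D = CL × Css × τ / F = 8.984 × 12 × 12 / 0.72 = 1797 mg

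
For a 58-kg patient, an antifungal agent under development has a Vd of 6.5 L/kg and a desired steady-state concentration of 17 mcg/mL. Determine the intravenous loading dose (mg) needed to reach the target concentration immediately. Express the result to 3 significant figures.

Vd(total) = 58 kg × 6.5 L/kg = 377.0 L
The loading dose fills Vd to the target concentration.
LD = Vd × C = 377.0 × 17.00 = 6409 mg

6410 mg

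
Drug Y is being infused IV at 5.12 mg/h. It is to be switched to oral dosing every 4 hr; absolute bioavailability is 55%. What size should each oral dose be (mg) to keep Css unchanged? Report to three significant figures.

37.2 mg

To maintain the same Css, the systemic dosing rate must be unchanged: F·D/τ = infusion rate.
D = rate × τ / F = 5.12 × 4 / 0.55 = 37.24 mg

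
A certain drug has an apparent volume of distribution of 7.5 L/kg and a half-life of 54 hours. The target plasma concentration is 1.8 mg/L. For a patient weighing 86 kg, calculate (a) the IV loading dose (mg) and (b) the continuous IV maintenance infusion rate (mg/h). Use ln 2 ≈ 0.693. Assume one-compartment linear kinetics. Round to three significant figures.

(a) 1160 mg; (b) 14.9 mg/h

Total Vd = 7.5 × 86 = 645.0 L
LD = Vd × C = 645.0 × 1.8 = 1161 mg
CL = 0.693 × Vd / t½ = 0.693 × 645.0 / 54 = 8.278 L/h
Infusion rate = CL × Css = 8.278 × 1.8 = 14.90 mg/h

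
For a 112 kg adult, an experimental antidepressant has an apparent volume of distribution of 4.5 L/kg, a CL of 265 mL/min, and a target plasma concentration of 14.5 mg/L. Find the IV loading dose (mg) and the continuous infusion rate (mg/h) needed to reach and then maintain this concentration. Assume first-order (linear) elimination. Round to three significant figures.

Vd = 4.5 L/kg × 112 kg = 504.0 L
LD = Vd · C_target = 504.0 × 14.5 = 7308 mg
Convert clearance: 265 mL/min × 60 min/h ÷ 1000 mL/L = 15.90 L/h
Infusion rate = 15.90 L/h × 14.5 mg/L = 230.6 mg/h

(a) 7310 mg; (b) 231 mg/h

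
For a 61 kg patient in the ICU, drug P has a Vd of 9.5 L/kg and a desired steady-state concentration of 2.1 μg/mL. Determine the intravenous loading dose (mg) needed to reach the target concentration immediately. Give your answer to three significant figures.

1220 mg

Total Vd = 9.5 × 61 = 579.5 L
LD = Vd × C = 579.5 × 2.100 = 1217 mg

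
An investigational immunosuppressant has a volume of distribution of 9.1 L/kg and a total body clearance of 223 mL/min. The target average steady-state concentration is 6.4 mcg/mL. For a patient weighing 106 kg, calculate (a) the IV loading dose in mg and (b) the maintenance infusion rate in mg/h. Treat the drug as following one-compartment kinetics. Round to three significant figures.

(a) 6170 mg; (b) 85.6 mg/h

Vd(total) = 106 kg × 9.1 L/kg = 964.6 L
Loading dose = Vd × C = 964.6 × 6.4 = 6173 mg
CL = 223 mL/min = 223 × 0.06 = 13.38 L/h
Infusion rate = 13.38 L/h × 6.4 mg/L = 85.63 mg/h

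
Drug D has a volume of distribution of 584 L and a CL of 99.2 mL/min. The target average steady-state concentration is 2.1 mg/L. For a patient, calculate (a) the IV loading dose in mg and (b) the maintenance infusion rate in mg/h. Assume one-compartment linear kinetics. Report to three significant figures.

LD = Vd · C_target = 584.0 × 2.1 = 1226 mg
Convert clearance: 99.2 mL/min × 60 min/h ÷ 1000 mL/L = 5.952 L/h
Maintenance infusion rate = CL × Css = 5.952 × 2.1 = 12.50 mg/h

(a) 1230 mg; (b) 12.5 mg/h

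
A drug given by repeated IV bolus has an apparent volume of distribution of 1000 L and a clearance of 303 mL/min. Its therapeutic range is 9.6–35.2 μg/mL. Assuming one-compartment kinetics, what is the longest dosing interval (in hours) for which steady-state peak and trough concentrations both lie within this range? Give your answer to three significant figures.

CL = 303 mL/min = 303 × 0.06 = 18.18 L/h
k = CL / Vd = 18.18 / 1000 = 0.01818 h⁻¹
Between IV bolus doses, concentration decays as C = C₀·e^(−kτ), so C_peak/C_trough = e^(kτ).
τ_max = ln(C_peak/C_trough) / k = ln(35.2/9.6) / 0.01818 = 1.299 / 0.01818 = 71.45 h

71.5 h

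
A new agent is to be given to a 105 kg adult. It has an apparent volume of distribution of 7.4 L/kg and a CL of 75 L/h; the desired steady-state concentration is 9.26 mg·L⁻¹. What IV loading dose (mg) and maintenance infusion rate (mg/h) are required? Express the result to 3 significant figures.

Vd(total) = 105 kg × 7.4 L/kg = 777.0 L
Loading dose = Vd × C = 777.0 × 9.26 = 7195 mg
Infusion rate = 75.00 L/h × 9.26 mg/L = 694.5 mg/h

(a) 7200 mg; (b) 695 mg/h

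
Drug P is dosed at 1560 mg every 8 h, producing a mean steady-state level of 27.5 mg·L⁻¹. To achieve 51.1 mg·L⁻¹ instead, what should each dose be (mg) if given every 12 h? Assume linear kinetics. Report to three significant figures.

4350 mg

For first-order elimination, Css ∝ F·D/(CL·τ); F and CL are unchanged, so Css ∝ D/τ.
D₂ = D₁ × (Css,target / Css,current) × (τ₂/τ₁) = 1560 × (51.1/27.5) × (12/8) = 4348 mg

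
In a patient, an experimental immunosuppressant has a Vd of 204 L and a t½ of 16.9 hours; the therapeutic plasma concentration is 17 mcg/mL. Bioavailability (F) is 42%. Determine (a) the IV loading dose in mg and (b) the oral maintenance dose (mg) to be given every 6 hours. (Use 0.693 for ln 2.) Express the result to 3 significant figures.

LD = Vd × C = 204.0 × 17 = 3468 mg
CL = 0.693 × Vd / t½ = 0.693 × 204.0 / 16.9 = 8.365 L/h
D = CL × Css × τ / F = 8.365 × 17 × 6 / 0.42 = 2032 mg

(a) 3470 mg; (b) 2030 mg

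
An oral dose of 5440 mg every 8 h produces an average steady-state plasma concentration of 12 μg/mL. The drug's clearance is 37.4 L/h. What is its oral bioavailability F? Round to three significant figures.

0.660

F·D/τ = CL·Css at steady state → F = CL·Css·τ / D.
F = 37.4 × 12 × 8 / 5440 = 0.660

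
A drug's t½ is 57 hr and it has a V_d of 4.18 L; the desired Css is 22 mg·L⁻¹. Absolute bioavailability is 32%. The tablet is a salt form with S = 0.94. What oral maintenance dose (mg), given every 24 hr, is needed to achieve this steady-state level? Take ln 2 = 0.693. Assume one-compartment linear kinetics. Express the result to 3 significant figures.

CL = ln 2 · Vd / t½ = 0.693 × 4.180 / 57 = 0.05082 L/h
D = CL × Css × τ / F / S = 0.05082 × 22 × 24 / 0.32 / 0.94 = 89.21 mg

89.2 mg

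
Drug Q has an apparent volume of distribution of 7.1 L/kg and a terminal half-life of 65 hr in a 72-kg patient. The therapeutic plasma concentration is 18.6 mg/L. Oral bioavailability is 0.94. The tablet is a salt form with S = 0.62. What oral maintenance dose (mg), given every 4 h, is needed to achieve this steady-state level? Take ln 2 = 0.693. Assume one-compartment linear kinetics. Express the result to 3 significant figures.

Vd(total) = 72 kg × 7.1 L/kg = 511.2 L
CL = ln 2 · Vd / t½ = 0.693 × 511.2 / 65 = 5.450 L/h
D = CL × Css × τ / F / S = 5.450 × 18.6 × 4 / 0.94 / 0.62 = 695.7 mg

696 mg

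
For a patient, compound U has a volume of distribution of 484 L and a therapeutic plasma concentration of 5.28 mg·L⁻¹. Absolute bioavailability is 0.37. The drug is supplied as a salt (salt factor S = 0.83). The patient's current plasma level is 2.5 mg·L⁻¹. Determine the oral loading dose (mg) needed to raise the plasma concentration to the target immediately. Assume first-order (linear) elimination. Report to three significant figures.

Concentration deficit ΔC = 5.28 − 2.5 = 2.780 mg/L
LD = Vd × ΔC / F / S = 484.0 × 2.780 / 0.37 / 0.83 = 4381 mg

4380 mg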